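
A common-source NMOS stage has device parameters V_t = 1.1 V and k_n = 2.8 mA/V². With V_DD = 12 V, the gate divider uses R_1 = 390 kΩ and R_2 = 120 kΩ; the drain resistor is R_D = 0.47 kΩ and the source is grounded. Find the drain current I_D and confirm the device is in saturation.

V_G = V_DD·R_2/(R_1+R_2) = 12×120/510 = 2.82 V. With the source grounded, V_GS = V_G = 2.82 V.
Assume saturation: I_D = (k_n/2)(V_GS − V_t)² = (2.8/2)×(2.82 − 1.1)² = 1.4×1.72² = 4.16 mA.
V_DS = V_DD − I_D·R_D = 12 − 4.16×0.47 = 10 V.
Saturation requires V_DS ≥ V_GS − V_t = 1.72 V; 10 ≥ 1.72 ✓.

I_D ≈ 4.2 mA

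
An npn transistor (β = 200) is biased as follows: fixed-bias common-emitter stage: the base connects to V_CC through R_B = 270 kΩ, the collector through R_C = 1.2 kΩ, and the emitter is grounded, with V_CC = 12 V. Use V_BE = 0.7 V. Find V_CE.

V_CE ≈ 2 V

Base loop: V_CC = I_B·R_B + V_BE, so I_B = (12 − 0.7)/270 kΩ = 0.0419 mA.
In the active region I_C = β·I_B = 200 × 0.0419 = 8.37 mA.
Collector loop: V_CE = V_CC − I_C·R_C = 12 − 8.37×1.2 = 1.96 V.
Since V_CE = 1.96 V > V_CE(sat) ≈ 0.2 V, the transistor is in the active region as assumed.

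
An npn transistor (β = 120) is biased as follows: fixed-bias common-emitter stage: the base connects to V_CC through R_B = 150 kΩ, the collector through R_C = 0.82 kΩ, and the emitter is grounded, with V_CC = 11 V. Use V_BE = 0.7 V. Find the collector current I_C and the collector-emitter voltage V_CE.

Base loop: V_CC = I_B·R_B + V_BE, so I_B = (11 − 0.7)/150 kΩ = 0.0687 mA.
In the active region I_C = β·I_B = 120 × 0.0687 = 8.24 mA.
Collector loop: V_CE = V_CC − I_C·R_C = 11 − 8.24×0.82 = 4.24 V.
Since V_CE = 4.24 V > V_CE(sat) ≈ 0.2 V, the transistor is in the active region as assumed.

I_C ≈ 8.2 mA, V_CE ≈ 4.2 V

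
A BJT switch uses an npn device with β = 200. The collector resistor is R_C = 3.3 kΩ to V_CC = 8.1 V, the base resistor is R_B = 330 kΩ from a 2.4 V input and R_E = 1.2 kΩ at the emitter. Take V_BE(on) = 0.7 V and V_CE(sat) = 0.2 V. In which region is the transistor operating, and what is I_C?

Assume active. Base-emitter loop: I_B = (V_BB − V_BE)/(R_B + (β+1)R_E) = (2.4 − 0.7)/(330 + 201×1.2) = 0.00298 mA.
I_C = β·I_B = 200×0.00298 = 0.595 mA.
V_CE = V_CC − I_C·R_C − I_E·R_E = 8.1 − 0.595×3.3 − 0.598×1.2 = 5.42 V > V_CE(sat), so the active-region assumption holds.

active; I_C ≈ 0.6 mA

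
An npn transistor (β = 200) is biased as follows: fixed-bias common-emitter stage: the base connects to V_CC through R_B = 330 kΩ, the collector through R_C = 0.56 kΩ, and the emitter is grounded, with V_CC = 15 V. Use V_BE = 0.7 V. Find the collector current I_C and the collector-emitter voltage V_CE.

I_C ≈ 8.7 mA, V_CE ≈ 10 V

Base loop: V_CC = I_B·R_B + V_BE, so I_B = (15 − 0.7)/330 kΩ = 0.0433 mA.
In the active region I_C = β·I_B = 200 × 0.0433 = 8.67 mA.
Collector loop: V_CE = V_CC − I_C·R_C = 15 − 8.67×0.56 = 10.1 V.
Since V_CE = 10.1 V > V_CE(sat) ≈ 0.2 V, the transistor is in the active region as assumed.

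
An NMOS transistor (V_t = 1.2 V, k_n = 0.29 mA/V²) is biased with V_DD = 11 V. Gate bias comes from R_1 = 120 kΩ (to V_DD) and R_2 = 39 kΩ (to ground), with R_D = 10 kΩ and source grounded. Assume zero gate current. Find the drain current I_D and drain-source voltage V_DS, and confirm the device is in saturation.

I_D ≈ 0.33 mA, V_DS ≈ 7.7 V

V_G = V_DD·R_2/(R_1+R_2) = 11×39/159 = 2.7 V. With the source grounded, V_GS = V_G = 2.7 V.
Assume saturation: I_D = (k_n/2)(V_GS − V_t)² = (0.29/2)×(2.7 − 1.2)² = 0.145×1.5² = 0.325 mA.
V_DS = V_DD − I_D·R_D = 11 − 0.325×10 = 7.75 V.
Saturation requires V_DS ≥ V_GS − V_t = 1.5 V; 7.75 ≥ 1.5 ✓.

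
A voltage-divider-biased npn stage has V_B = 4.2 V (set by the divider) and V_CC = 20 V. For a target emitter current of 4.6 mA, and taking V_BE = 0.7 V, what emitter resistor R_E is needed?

R_E ≈ 0.76 kΩ

V_E = V_B − V_BE = 4.2 − 0.7 = 3.5 V.
R_E = V_E / I_E = 3.5 / 4.6 = 0.761 kΩ.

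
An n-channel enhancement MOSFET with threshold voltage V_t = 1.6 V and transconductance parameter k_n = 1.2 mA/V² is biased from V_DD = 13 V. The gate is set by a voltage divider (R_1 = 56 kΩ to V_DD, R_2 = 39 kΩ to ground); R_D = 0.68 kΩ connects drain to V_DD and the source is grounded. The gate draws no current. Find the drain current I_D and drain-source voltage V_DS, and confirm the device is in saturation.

V_G = V_DD·R_2/(R_1+R_2) = 13×39/95 = 5.34 V. With the source grounded, V_GS = V_G = 5.34 V.
Assume saturation: I_D = (k_n/2)(V_GS − V_t)² = (1.2/2)×(5.34 − 1.6)² = 0.6×3.74² = 8.38 mA.
V_DS = V_DD − I_D·R_D = 13 − 8.38×0.68 = 7.3 V.
Saturation requires V_DS ≥ V_GS − V_t = 3.74 V; 7.3 ≥ 3.74 ✓.

I_D ≈ 8.4 mA, V_DS ≈ 7.3 V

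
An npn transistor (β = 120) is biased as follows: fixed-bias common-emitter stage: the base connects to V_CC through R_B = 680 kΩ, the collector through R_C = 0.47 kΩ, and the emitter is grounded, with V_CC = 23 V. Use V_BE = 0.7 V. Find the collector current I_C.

I_C ≈ 3.9 mA

Base loop: V_CC = I_B·R_B + V_BE, so I_B = (23 − 0.7)/680 kΩ = 0.0328 mA.
In the active region I_C = β·I_B = 120 × 0.0328 = 3.94 mA.
Collector loop: V_CE = V_CC − I_C·R_C = 23 − 3.94×0.47 = 21.2 V.
Since V_CE = 21.2 V > V_CE(sat) ≈ 0.2 V, the transistor is in the active region as assumed.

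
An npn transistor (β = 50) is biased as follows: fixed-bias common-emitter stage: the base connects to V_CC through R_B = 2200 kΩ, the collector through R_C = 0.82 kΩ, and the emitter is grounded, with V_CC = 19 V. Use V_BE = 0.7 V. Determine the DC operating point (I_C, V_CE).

Base loop: V_CC = I_B·R_B + V_BE, so I_B = (19 − 0.7)/2200 kΩ = 0.00832 mA.
In the active region I_C = β·I_B = 50 × 0.00832 = 0.416 mA.
Collector loop: V_CE = V_CC − I_C·R_C = 19 − 0.416×0.82 = 18.7 V.
Since V_CE = 18.7 V > V_CE(sat) ≈ 0.2 V, the transistor is in the active region as assumed.

I_C ≈ 0.42 mA, V_CE ≈ 19 V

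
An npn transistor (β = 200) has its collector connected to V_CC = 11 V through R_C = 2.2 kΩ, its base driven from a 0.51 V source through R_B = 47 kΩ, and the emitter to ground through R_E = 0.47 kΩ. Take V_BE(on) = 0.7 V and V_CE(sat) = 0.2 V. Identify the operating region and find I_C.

V_BB = 0.51 V ≤ V_BE(on) = 0.7 V, so the base-emitter junction is not forward biased.
The transistor is in cutoff: I_B = I_C = 0.

cutoff; I_C ≈ 0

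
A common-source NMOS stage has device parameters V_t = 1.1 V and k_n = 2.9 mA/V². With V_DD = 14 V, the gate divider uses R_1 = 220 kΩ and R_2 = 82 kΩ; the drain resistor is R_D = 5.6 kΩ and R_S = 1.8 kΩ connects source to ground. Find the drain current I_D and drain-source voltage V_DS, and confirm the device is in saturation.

I_D ≈ 1 mA, V_DS ≈ 6.4 V

V_G = V_DD·R_2/(R_1+R_2) = 14×82/302 = 3.8 V.
Assume saturation: I_D = (k_n/2)(V_GS − V_t)² with V_GS = V_G − I_D·R_S = 3.8 − 1.8·I_D.
Substituting gives 4.7·I_D² − 15.1·I_D + 10.6 = 0, with roots I_D = 1.03 or 2.18 mA.
The root I_D = 2.18 mA gives V_GS = -0.127 V ≤ V_t, so take I_D = 1.03 mA.
Then V_GS = 1.94 V and V_DS = V_DD − I_D(R_D+R_S) = 14 − 1.03×7.4 = 6.36 V.
Saturation requires V_DS ≥ V_GS − V_t = 0.844 V; 6.36 ≥ 0.844 ✓.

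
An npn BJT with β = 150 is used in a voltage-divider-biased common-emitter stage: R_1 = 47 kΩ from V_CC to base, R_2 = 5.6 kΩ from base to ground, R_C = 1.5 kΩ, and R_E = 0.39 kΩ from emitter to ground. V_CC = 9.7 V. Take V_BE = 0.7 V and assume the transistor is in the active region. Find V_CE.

Thevenize the base divider: V_Th = V_CC·R_2/(R_1+R_2) = 9.7×5.6/52.6 = 1.03 V, R_Th = R_1‖R_2 = 5 kΩ.
Base-emitter loop: V_Th = I_B·R_Th + V_BE + (β+1)I_B·R_E, so I_B = (1.03 − 0.7) / (5 + 151×0.39) = 0.00521 mA.
I_C = β·I_B = 150×0.00521 = 0.781 mA, and I_E = (β+1)I_B = 0.786 mA.
V_CE = V_CC − I_C·R_C − I_E·R_E = 9.7 − 0.781×1.5 − 0.786×0.39 = 8.22 V.
V_CE = 8.22 V > 0.2 V confirms active-region operation.

V_CE ≈ 8.2 V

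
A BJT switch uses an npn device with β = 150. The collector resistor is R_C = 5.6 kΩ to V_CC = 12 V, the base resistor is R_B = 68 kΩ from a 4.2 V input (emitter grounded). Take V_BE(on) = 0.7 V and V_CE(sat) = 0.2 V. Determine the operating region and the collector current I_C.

saturation; I_C ≈ 2.1 mA

Assume active: I_B = (4.2 − 0.7)/68 = 0.0515 mA, giving I_C = β·I_B = 7.72 mA.
But then V_CE = 12 − 7.72×5.6 = -31.2 V < V_CE(sat) = 0.2 V — impossible in the active region.
So the transistor is saturated. With V_CE = 0.2 V, I_C = (V_CC − 0.2)/R_C = 11.8/5.6 = 2.11 mA.
Check: β·I_B = 7.72 mA > I_C = 2.11 mA, confirming saturation.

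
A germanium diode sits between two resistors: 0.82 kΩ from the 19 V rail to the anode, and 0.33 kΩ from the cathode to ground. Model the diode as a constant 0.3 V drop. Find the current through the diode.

I ≈ 16 mA

The two resistors are in series with the diode, so KVL gives 19 = I·0.82 + 0.3 + I·0.33.
I = (19 − 0.3) / (0.82 + 0.33) kΩ = 18.7 / 1.15 = 16.3 mA.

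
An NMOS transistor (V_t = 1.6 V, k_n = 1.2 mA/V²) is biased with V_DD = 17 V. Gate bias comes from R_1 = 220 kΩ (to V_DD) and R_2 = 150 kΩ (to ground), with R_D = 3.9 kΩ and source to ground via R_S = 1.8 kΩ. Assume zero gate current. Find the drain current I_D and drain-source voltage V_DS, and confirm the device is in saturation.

V_G = V_DD·R_2/(R_1+R_2) = 17×150/370 = 6.89 V.
Assume saturation: I_D = (k_n/2)(V_GS − V_t)² with V_GS = V_G − I_D·R_S = 6.89 − 1.8·I_D.
Substituting gives 1.94·I_D² − 12.4·I_D + 16.8 = 0, with roots I_D = 1.94 or 4.45 mA.
The root I_D = 4.45 mA gives V_GS = -1.12 V ≤ V_t, so take I_D = 1.94 mA.
Then V_GS = 3.4 V and V_DS = V_DD − I_D(R_D+R_S) = 17 − 1.94×5.7 = 5.94 V.
Saturation requires V_DS ≥ V_GS − V_t = 1.8 V; 5.94 ≥ 1.8 ✓.

I_D ≈ 1.9 mA, V_DS ≈ 5.9 V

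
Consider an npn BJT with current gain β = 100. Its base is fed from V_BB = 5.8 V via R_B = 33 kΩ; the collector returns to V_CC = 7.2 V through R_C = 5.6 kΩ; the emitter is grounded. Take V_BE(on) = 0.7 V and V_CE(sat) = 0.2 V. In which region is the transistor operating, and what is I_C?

Assume active: I_B = (5.8 − 0.7)/33 = 0.155 mA, giving I_C = β·I_B = 15.5 mA.
But then V_CE = 7.2 − 15.5×5.6 = -79.3 V < V_CE(sat) = 0.2 V — impossible in the active region.
So the transistor is saturated. With V_CE = 0.2 V, I_C = (V_CC − 0.2)/R_C = 7/5.6 = 1.25 mA.
Check: β·I_B = 15.5 mA > I_C = 1.25 mA, confirming saturation.

saturation; I_C ≈ 1.2 mA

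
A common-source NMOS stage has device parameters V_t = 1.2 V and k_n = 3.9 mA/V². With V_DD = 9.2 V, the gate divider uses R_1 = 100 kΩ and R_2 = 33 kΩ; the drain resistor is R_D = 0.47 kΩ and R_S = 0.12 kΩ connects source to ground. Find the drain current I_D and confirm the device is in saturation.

I_D ≈ 1.6 mA

V_G = V_DD·R_2/(R_1+R_2) = 9.2×33/133 = 2.28 V.
Assume saturation: I_D = (k_n/2)(V_GS − V_t)² with V_GS = V_G − I_D·R_S = 2.28 − 0.12·I_D.
Substituting gives 0.0281·I_D² − 1.51·I_D + 2.29 = 0, with roots I_D = 1.56 or 52.1 mA.
The root I_D = 52.1 mA gives V_GS = -3.97 V ≤ V_t, so take I_D = 1.56 mA.
Then V_GS = 2.1 V and V_DS = V_DD − I_D(R_D+R_S) = 9.2 − 1.56×0.59 = 8.28 V.
Saturation requires V_DS ≥ V_GS − V_t = 0.895 V; 8.28 ≥ 0.895 ✓.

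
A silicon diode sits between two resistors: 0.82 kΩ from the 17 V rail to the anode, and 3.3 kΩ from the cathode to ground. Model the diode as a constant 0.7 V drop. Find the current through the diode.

I ≈ 4 mA

The two resistors are in series with the diode, so KVL gives 17 = I·0.82 + 0.7 + I·3.3.
I = (17 − 0.7) / (0.82 + 3.3) kΩ = 16.3 / 4.12 = 3.96 mA.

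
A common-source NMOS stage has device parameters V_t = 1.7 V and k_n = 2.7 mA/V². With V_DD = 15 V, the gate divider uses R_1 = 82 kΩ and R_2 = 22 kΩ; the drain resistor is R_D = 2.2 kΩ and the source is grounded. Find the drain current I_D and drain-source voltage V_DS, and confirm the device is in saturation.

V_G = V_DD·R_2/(R_1+R_2) = 15×22/104 = 3.17 V. With the source grounded, V_GS = V_G = 3.17 V.
Assume saturation: I_D = (k_n/2)(V_GS − V_t)² = (2.7/2)×(3.17 − 1.7)² = 1.35×1.47² = 2.93 mA.
V_DS = V_DD − I_D·R_D = 15 − 2.93×2.2 = 8.56 V.
Saturation requires V_DS ≥ V_GS − V_t = 1.47 V; 8.56 ≥ 1.47 ✓.

I_D ≈ 2.9 mA, V_DS ≈ 8.6 V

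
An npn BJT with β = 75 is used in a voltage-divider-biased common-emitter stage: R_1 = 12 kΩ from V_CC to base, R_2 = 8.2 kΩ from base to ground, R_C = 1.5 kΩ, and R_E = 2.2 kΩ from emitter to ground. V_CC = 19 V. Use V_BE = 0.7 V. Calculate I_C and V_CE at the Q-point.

I_C ≈ 3.1 mA, V_CE ≈ 7.6 V

Thevenize the base divider: V_Th = V_CC·R_2/(R_1+R_2) = 19×8.2/20.2 = 7.71 V, R_Th = R_1‖R_2 = 4.87 kΩ.
Base-emitter loop: V_Th = I_B·R_Th + V_BE + (β+1)I_B·R_E, so I_B = (7.71 − 0.7) / (4.87 + 76×2.2) = 0.0408 mA.
I_C = β·I_B = 75×0.0408 = 3.06 mA, and I_E = (β+1)I_B = 3.1 mA.
V_CE = V_CC − I_C·R_C − I_E·R_E = 19 − 3.06×1.5 − 3.1×2.2 = 7.6 V.
V_CE = 7.6 V > 0.2 V confirms active-region operation.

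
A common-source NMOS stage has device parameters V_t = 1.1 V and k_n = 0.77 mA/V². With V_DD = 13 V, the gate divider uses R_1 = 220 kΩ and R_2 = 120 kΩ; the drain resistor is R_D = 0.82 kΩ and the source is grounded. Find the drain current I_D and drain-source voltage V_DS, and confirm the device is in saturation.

I_D ≈ 4.7 mA, V_DS ≈ 9.2 V

V_G = V_DD·R_2/(R_1+R_2) = 13×120/340 = 4.59 V. With the source grounded, V_GS = V_G = 4.59 V.
Assume saturation: I_D = (k_n/2)(V_GS − V_t)² = (0.77/2)×(4.59 − 1.1)² = 0.385×3.49² = 4.68 mA.
V_DS = V_DD − I_D·R_D = 13 − 4.68×0.82 = 9.16 V.
Saturation requires V_DS ≥ V_GS − V_t = 3.49 V; 9.16 ≥ 3.49 ✓.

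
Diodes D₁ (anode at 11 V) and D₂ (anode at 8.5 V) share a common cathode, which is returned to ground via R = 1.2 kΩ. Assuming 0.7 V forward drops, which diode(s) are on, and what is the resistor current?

Only D₁ conducts; I_R ≈ 8.6 mA

Assume both conduct. Then node N would need to be at both 11−0.7 = 10.3 V and 8.5−0.7 = 7.8 V, which is impossible.
Assume only D₁ conducts: V_N = 11 − 0.7 = 10.3 V, so I_R = 10.3/1.2 = 8.58 mA.
Check D₂: its anode-to-cathode voltage is 8.5 − 10.3 = -1.8 V < 0.7 V, so it is off. The assumption is consistent.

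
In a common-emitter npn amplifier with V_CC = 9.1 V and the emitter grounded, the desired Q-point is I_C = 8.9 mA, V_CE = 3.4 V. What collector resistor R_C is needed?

R_C ≈ 0.64 kΩ

Collector loop: V_CC = I_C·R_C + V_CE.
R_C = (V_CC − V_CE)/I_C = (9.1 − 3.4)/8.9 = 0.64 kΩ.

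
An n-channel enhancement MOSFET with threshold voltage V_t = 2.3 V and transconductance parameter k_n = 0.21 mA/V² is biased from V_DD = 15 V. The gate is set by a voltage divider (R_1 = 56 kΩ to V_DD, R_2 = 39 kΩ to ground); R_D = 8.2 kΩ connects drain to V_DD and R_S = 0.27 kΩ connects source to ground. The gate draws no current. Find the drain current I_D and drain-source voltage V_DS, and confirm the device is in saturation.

V_G = V_DD·R_2/(R_1+R_2) = 15×39/95 = 6.16 V.
Assume saturation: I_D = (k_n/2)(V_GS − V_t)² with V_GS = V_G − I_D·R_S = 6.16 − 0.27·I_D.
Substituting gives 0.00765·I_D² − 1.22·I_D + 1.56 = 0, with roots I_D = 1.29 or 158 mA.
The root I_D = 158 mA gives V_GS = -36.5 V ≤ V_t, so take I_D = 1.29 mA.
Then V_GS = 5.81 V and V_DS = V_DD − I_D(R_D+R_S) = 15 − 1.29×8.47 = 4.05 V.
Saturation requires V_DS ≥ V_GS − V_t = 3.51 V; 4.05 ≥ 3.51 ✓.

I_D ≈ 1.3 mA, V_DS ≈ 4.1 V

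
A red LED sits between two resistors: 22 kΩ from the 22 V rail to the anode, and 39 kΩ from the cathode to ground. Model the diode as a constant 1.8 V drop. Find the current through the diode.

The two resistors are in series with the diode, so KVL gives 22 = I·22 + 1.8 + I·39.
I = (22 − 1.8) / (22 + 39) kΩ = 20.2 / 61 = 0.331 mA.

I ≈ 0.33 mA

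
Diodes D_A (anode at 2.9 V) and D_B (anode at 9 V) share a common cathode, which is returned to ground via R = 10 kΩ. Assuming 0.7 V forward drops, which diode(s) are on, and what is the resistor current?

Assume both conduct. Then node N would need to be at both 2.9−0.7 = 2.2 V and 9−0.7 = 8.3 V, which is impossible.
Assume only D_B conducts: V_N = 9 − 0.7 = 8.3 V, so I_R = 8.3/10 = 0.83 mA.
Check D_A: its anode-to-cathode voltage is 2.9 − 8.3 = -5.4 V < 0.7 V, so it is off. The assumption is consistent.

Only D_B conducts; I_R ≈ 0.83 mA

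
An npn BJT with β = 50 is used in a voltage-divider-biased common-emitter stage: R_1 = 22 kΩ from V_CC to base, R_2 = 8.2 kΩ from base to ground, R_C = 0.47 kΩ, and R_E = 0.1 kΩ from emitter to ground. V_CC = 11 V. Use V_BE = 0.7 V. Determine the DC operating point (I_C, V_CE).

Thevenize the base divider: V_Th = V_CC·R_2/(R_1+R_2) = 11×8.2/30.2 = 2.99 V, R_Th = R_1‖R_2 = 5.97 kΩ.
Base-emitter loop: V_Th = I_B·R_Th + V_BE + (β+1)I_B·R_E, so I_B = (2.99 − 0.7) / (5.97 + 51×0.1) = 0.207 mA.
I_C = β·I_B = 50×0.207 = 10.3 mA, and I_E = (β+1)I_B = 10.5 mA.
V_CE = V_CC − I_C·R_C − I_E·R_E = 11 − 10.3×0.47 − 10.5×0.1 = 5.09 V.
V_CE = 5.09 V > 0.2 V confirms active-region operation.

I_C ≈ 10 mA, V_CE ≈ 5.1 V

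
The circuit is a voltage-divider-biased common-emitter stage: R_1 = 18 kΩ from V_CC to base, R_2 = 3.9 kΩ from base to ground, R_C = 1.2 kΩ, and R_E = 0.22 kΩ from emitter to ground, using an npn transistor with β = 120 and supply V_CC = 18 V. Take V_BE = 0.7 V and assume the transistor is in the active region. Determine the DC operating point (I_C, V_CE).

I_C ≈ 10 mA, V_CE ≈ 3.7 V

Thevenize the base divider: V_Th = V_CC·R_2/(R_1+R_2) = 18×3.9/21.9 = 3.21 V, R_Th = R_1‖R_2 = 3.21 kΩ.
Base-emitter loop: V_Th = I_B·R_Th + V_BE + (β+1)I_B·R_E, so I_B = (3.21 − 0.7) / (3.21 + 121×0.22) = 0.084 mA.
I_C = β·I_B = 120×0.084 = 10.1 mA, and I_E = (β+1)I_B = 10.2 mA.
V_CE = V_CC − I_C·R_C − I_E·R_E = 18 − 10.1×1.2 − 10.2×0.22 = 3.67 V.
V_CE = 3.67 V > 0.2 V confirms active-region operation.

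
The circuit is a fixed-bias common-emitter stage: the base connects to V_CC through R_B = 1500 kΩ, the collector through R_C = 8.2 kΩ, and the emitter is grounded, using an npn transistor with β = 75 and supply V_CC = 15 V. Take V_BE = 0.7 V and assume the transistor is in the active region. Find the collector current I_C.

Base loop: V_CC = I_B·R_B + V_BE, so I_B = (15 − 0.7)/1500 kΩ = 0.00953 mA.
In the active region I_C = β·I_B = 75 × 0.00953 = 0.715 mA.
Collector loop: V_CE = V_CC − I_C·R_C = 15 − 0.715×8.2 = 9.14 V.
Since V_CE = 9.14 V > V_CE(sat) ≈ 0.2 V, the transistor is in the active region as assumed.

I_C ≈ 0.72 mA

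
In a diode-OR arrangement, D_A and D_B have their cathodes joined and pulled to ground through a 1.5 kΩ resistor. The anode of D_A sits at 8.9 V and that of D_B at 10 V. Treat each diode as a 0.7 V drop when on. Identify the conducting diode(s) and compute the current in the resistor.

Assume both conduct. Then node N would need to be at both 8.9−0.7 = 8.2 V and 10−0.7 = 9.3 V, which is impossible.
Assume only D_B conducts: V_N = 10 − 0.7 = 9.3 V, so I_R = 9.3/1.5 = 6.2 mA.
Check D_A: its anode-to-cathode voltage is 8.9 − 9.3 = -0.4 V < 0.7 V, so it is off. The assumption is consistent.

Only D_B conducts; I_R ≈ 6.2 mA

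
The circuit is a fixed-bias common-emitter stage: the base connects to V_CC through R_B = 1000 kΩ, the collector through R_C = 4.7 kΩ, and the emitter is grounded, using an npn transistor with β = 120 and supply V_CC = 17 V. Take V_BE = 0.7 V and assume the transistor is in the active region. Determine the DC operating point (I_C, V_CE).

Base loop: V_CC = I_B·R_B + V_BE, so I_B = (17 − 0.7)/1000 kΩ = 0.0163 mA.
In the active region I_C = β·I_B = 120 × 0.0163 = 1.96 mA.
Collector loop: V_CE = V_CC − I_C·R_C = 17 − 1.96×4.7 = 7.81 V.
Since V_CE = 7.81 V > V_CE(sat) ≈ 0.2 V, the transistor is in the active region as assumed.

I_C ≈ 2 mA, V_CE ≈ 7.8 V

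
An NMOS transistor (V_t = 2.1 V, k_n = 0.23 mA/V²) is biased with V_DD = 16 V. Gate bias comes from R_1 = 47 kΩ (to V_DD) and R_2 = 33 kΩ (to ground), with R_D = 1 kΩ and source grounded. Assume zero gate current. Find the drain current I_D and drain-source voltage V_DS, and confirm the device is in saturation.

I_D ≈ 2.3 mA, V_DS ≈ 14 V

V_G = V_DD·R_2/(R_1+R_2) = 16×33/80 = 6.6 V. With the source grounded, V_GS = V_G = 6.6 V.
Assume saturation: I_D = (k_n/2)(V_GS − V_t)² = (0.23/2)×(6.6 − 2.1)² = 0.115×4.5² = 2.33 mA.
V_DS = V_DD − I_D·R_D = 16 − 2.33×1 = 13.7 V.
Saturation requires V_DS ≥ V_GS − V_t = 4.5 V; 13.7 ≥ 4.5 ✓.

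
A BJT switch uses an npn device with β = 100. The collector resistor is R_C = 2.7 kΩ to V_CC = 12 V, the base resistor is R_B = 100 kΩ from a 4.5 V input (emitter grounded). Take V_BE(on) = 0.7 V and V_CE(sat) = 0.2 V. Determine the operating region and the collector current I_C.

Assume active. Base-emitter loop: I_B = (V_BB − V_BE)/R_B = (4.5 − 0.7)/100 = 0.038 mA.
I_C = β·I_B = 100×0.038 = 3.8 mA.
V_CE = V_CC − I_C·R_C = 12 − 3.8×2.7 = 1.74 V > V_CE(sat), so the active-region assumption holds.

active; I_C ≈ 3.8 mA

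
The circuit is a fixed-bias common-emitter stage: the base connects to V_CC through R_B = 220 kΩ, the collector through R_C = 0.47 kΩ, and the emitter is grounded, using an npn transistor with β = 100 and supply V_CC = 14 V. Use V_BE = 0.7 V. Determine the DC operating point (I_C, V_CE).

Base loop: V_CC = I_B·R_B + V_BE, so I_B = (14 − 0.7)/220 kΩ = 0.0605 mA.
In the active region I_C = β·I_B = 100 × 0.0605 = 6.05 mA.
Collector loop: V_CE = V_CC − I_C·R_C = 14 − 6.05×0.47 = 11.2 V.
Since V_CE = 11.2 V > V_CE(sat) ≈ 0.2 V, the transistor is in the active region as assumed.

I_C ≈ 6 mA, V_CE ≈ 11 V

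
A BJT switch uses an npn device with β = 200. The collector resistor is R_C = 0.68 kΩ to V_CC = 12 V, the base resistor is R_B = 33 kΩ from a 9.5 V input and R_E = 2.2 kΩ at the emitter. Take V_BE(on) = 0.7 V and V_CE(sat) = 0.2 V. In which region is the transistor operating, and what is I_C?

active; I_C ≈ 3.7 mA

Assume active. Base-emitter loop: I_B = (V_BB − V_BE)/(R_B + (β+1)R_E) = (9.5 − 0.7)/(33 + 201×2.2) = 0.0185 mA.
I_C = β·I_B = 200×0.0185 = 3.7 mA.
V_CE = V_CC − I_C·R_C − I_E·R_E = 12 − 3.7×0.68 − 3.72×2.2 = 1.29 V > V_CE(sat), so the active-region assumption holds.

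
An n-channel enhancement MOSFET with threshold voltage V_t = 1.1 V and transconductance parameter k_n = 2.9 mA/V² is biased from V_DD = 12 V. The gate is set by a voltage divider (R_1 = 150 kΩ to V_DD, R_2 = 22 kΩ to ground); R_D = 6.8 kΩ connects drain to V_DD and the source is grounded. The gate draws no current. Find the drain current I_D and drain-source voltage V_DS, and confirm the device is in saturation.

I_D ≈ 0.27 mA, V_DS ≈ 10 V

V_G = V_DD·R_2/(R_1+R_2) = 12×22/172 = 1.53 V. With the source grounded, V_GS = V_G = 1.53 V.
Assume saturation: I_D = (k_n/2)(V_GS − V_t)² = (2.9/2)×(1.53 − 1.1)² = 1.45×0.435² = 0.274 mA.
V_DS = V_DD − I_D·R_D = 12 − 0.274×6.8 = 10.1 V.
Saturation requires V_DS ≥ V_GS − V_t = 0.435 V; 10.1 ≥ 0.435 ✓.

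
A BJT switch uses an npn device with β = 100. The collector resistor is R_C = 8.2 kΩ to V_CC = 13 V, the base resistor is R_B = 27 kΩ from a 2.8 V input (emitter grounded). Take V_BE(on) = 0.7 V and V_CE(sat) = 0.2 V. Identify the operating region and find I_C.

saturation; I_C ≈ 1.6 mA

Assume active: I_B = (2.8 − 0.7)/27 = 0.0778 mA, giving I_C = β·I_B = 7.78 mA.
But then V_CE = 13 − 7.78×8.2 = -50.8 V < V_CE(sat) = 0.2 V — impossible in the active region.
So the transistor is saturated. With V_CE = 0.2 V, I_C = (V_CC − 0.2)/R_C = 12.8/8.2 = 1.56 mA.
Check: β·I_B = 7.78 mA > I_C = 1.56 mA, confirming saturation.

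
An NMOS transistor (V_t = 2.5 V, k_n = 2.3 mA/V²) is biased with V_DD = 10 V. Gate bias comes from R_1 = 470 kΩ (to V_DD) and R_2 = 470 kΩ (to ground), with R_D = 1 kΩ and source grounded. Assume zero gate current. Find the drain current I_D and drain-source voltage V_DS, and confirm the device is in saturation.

I_D ≈ 7.2 mA, V_DS ≈ 2.8 V

V_G = V_DD·R_2/(R_1+R_2) = 10×470/940 = 5 V. With the source grounded, V_GS = V_G = 5 V.
Assume saturation: I_D = (k_n/2)(V_GS − V_t)² = (2.3/2)×(5 − 2.5)² = 1.15×2.5² = 7.19 mA.
V_DS = V_DD − I_D·R_D = 10 − 7.19×1 = 2.81 V.
Saturation requires V_DS ≥ V_GS − V_t = 2.5 V; 2.81 ≥ 2.5 ✓.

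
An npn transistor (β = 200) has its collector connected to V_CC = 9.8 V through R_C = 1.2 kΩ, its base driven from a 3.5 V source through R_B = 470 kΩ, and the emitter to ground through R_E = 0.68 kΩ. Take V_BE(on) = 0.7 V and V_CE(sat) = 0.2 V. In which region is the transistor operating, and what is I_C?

Assume active. Base-emitter loop: I_B = (V_BB − V_BE)/(R_B + (β+1)R_E) = (3.5 − 0.7)/(470 + 201×0.68) = 0.00462 mA.
I_C = β·I_B = 200×0.00462 = 0.923 mA.
V_CE = V_CC − I_C·R_C − I_E·R_E = 9.8 − 0.923×1.2 − 0.928×0.68 = 8.06 V > V_CE(sat), so the active-region assumption holds.

active; I_C ≈ 0.92 mA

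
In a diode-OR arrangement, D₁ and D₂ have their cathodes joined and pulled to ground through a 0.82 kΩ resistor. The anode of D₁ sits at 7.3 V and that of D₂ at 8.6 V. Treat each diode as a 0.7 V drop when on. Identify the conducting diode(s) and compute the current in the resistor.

Assume both conduct. Then node N would need to be at both 7.3−0.7 = 6.6 V and 8.6−0.7 = 7.9 V, which is impossible.
Assume only D₂ conducts: V_N = 8.6 − 0.7 = 7.9 V, so I_R = 7.9/0.82 = 9.63 mA.
Check D₁: its anode-to-cathode voltage is 7.3 − 7.9 = -0.6 V < 0.7 V, so it is off. The assumption is consistent.

Only D₂ conducts; I_R ≈ 9.6 mA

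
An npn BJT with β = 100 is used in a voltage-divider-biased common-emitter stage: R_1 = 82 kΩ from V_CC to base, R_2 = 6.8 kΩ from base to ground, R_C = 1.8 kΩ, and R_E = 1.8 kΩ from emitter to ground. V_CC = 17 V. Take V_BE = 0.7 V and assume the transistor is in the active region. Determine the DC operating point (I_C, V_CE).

I_C ≈ 0.32 mA, V_CE ≈ 16 V

Thevenize the base divider: V_Th = V_CC·R_2/(R_1+R_2) = 17×6.8/88.8 = 1.3 V, R_Th = R_1‖R_2 = 6.28 kΩ.
Base-emitter loop: V_Th = I_B·R_Th + V_BE + (β+1)I_B·R_E, so I_B = (1.3 − 0.7) / (6.28 + 101×1.8) = 0.0032 mA.
I_C = β·I_B = 100×0.0032 = 0.32 mA, and I_E = (β+1)I_B = 0.323 mA.
V_CE = V_CC − I_C·R_C − I_E·R_E = 17 − 0.32×1.8 − 0.323×1.8 = 15.8 V.
V_CE = 15.8 V > 0.2 V confirms active-region operation.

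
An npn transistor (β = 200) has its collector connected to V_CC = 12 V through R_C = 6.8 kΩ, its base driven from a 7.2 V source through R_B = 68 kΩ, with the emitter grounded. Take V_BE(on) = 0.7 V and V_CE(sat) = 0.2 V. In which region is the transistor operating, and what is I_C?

saturation; I_C ≈ 1.7 mA

Assume active: I_B = (7.2 − 0.7)/68 = 0.0956 mA, giving I_C = β·I_B = 19.1 mA.
But then V_CE = 12 − 19.1×6.8 = -118 V < V_CE(sat) = 0.2 V — impossible in the active region.
So the transistor is saturated. With V_CE = 0.2 V, I_C = (V_CC − 0.2)/R_C = 11.8/6.8 = 1.74 mA.
Check: β·I_B = 19.1 mA > I_C = 1.74 mA, confirming saturation.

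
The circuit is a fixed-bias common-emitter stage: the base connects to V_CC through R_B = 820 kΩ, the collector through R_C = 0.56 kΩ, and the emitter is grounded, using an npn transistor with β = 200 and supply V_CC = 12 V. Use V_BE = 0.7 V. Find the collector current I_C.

I_C ≈ 2.8 mA

Base loop: V_CC = I_B·R_B + V_BE, so I_B = (12 − 0.7)/820 kΩ = 0.0138 mA.
In the active region I_C = β·I_B = 200 × 0.0138 = 2.76 mA.
Collector loop: V_CE = V_CC − I_C·R_C = 12 − 2.76×0.56 = 10.5 V.
Since V_CE = 10.5 V > V_CE(sat) ≈ 0.2 V, the transistor is in the active region as assumed.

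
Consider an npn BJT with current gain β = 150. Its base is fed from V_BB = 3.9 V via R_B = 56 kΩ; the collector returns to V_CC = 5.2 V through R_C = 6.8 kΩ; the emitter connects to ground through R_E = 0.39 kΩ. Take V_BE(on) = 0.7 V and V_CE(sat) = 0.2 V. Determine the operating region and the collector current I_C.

Assume active: I_B = (3.9 − 0.7)/(56 + 151×0.39) = 0.0279 mA, I_C = β·I_B = 4.18 mA.
Then V_CE = 5.2 − 4.18×6.8 − 4.21×0.39 = -24.9 V < 0.2 V — the active assumption fails.
Re-solve with V_CE = 0.2 V. KCL at the emitter: V_E/R_E = (V_BB−0.7−V_E)/R_B + (V_CC−0.2−V_E)/R_C, giving V_E = 0.29 V.
I_C = (V_CC − 0.2 − V_E)/R_C = (5 − 0.29)/6.8 = 0.693 mA.
Check: I_B = (3.2 − 0.29)/56 = 0.052 mA, and β·I_B = 7.79 mA > I_C, confirming saturation.

saturation; I_C ≈ 0.69 mA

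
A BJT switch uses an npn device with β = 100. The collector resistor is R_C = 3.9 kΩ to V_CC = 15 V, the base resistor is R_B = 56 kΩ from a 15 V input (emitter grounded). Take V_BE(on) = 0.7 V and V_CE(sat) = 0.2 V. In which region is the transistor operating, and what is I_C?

saturation; I_C ≈ 3.8 mA

Assume active: I_B = (15 − 0.7)/56 = 0.255 mA, giving I_C = β·I_B = 25.5 mA.
But then V_CE = 15 − 25.5×3.9 = -84.6 V < V_CE(sat) = 0.2 V — impossible in the active region.
So the transistor is saturated. With V_CE = 0.2 V, I_C = (V_CC − 0.2)/R_C = 14.8/3.9 = 3.79 mA.
Check: β·I_B = 25.5 mA > I_C = 3.79 mA, confirming saturation.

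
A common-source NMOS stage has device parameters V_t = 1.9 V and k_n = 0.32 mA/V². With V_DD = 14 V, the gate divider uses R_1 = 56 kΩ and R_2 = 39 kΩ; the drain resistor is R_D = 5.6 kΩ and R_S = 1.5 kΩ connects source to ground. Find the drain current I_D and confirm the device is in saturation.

V_G = V_DD·R_2/(R_1+R_2) = 14×39/95 = 5.75 V.
Assume saturation: I_D = (k_n/2)(V_GS − V_t)² with V_GS = V_G − I_D·R_S = 5.75 − 1.5·I_D.
Substituting gives 0.36·I_D² − 2.85·I_D + 2.37 = 0, with roots I_D = 0.945 or 6.96 mA.
The root I_D = 6.96 mA gives V_GS = -4.7 V ≤ V_t, so take I_D = 0.945 mA.
Then V_GS = 4.33 V and V_DS = V_DD − I_D(R_D+R_S) = 14 − 0.945×7.1 = 7.29 V.
Saturation requires V_DS ≥ V_GS − V_t = 2.43 V; 7.29 ≥ 2.43 ✓.

I_D ≈ 0.94 mA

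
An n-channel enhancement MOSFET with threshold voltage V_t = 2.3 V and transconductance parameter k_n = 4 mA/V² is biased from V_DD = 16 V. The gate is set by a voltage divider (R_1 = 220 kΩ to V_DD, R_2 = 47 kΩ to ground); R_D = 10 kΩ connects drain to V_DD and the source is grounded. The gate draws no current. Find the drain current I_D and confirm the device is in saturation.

I_D ≈ 0.53 mA

V_G = V_DD·R_2/(R_1+R_2) = 16×47/267 = 2.82 V. With the source grounded, V_GS = V_G = 2.82 V.
Assume saturation: I_D = (k_n/2)(V_GS − V_t)² = (4/2)×(2.82 − 2.3)² = 2×0.516² = 0.534 mA.
V_DS = V_DD − I_D·R_D = 16 − 0.534×10 = 10.7 V.
Saturation requires V_DS ≥ V_GS − V_t = 0.516 V; 10.7 ≥ 0.516 ✓.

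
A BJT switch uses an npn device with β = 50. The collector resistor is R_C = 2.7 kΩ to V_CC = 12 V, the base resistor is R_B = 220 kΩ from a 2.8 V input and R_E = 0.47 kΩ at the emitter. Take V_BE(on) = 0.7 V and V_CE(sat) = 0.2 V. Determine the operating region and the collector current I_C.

active; I_C ≈ 0.43 mA

Assume active. Base-emitter loop: I_B = (V_BB − V_BE)/(R_B + (β+1)R_E) = (2.8 − 0.7)/(220 + 51×0.47) = 0.00861 mA.
I_C = β·I_B = 50×0.00861 = 0.43 mA.
V_CE = V_CC − I_C·R_C − I_E·R_E = 12 − 0.43×2.7 − 0.439×0.47 = 10.6 V > V_CE(sat), so the active-region assumption holds.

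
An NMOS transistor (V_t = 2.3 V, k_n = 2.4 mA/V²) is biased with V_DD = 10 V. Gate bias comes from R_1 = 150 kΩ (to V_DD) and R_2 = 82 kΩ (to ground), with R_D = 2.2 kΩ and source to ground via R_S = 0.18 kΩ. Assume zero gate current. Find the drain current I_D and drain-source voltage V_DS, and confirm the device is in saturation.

I_D ≈ 1.2 mA, V_DS ≈ 7.1 V

V_G = V_DD·R_2/(R_1+R_2) = 10×82/232 = 3.53 V.
Assume saturation: I_D = (k_n/2)(V_GS − V_t)² with V_GS = V_G − I_D·R_S = 3.53 − 0.18·I_D.
Substituting gives 0.0389·I_D² − 1.53·I_D + 1.83 = 0, with roots I_D = 1.23 or 38.2 mA.
The root I_D = 38.2 mA gives V_GS = -3.34 V ≤ V_t, so take I_D = 1.23 mA.
Then V_GS = 3.31 V and V_DS = V_DD − I_D(R_D+R_S) = 10 − 1.23×2.38 = 7.07 V.
Saturation requires V_DS ≥ V_GS − V_t = 1.01 V; 7.07 ≥ 1.01 ✓.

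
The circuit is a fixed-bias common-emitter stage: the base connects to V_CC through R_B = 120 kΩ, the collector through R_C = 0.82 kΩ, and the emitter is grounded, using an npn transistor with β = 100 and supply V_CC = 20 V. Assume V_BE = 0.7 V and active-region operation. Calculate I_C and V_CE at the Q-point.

I_C ≈ 16 mA, V_CE ≈ 6.8 V

Base loop: V_CC = I_B·R_B + V_BE, so I_B = (20 − 0.7)/120 kΩ = 0.161 mA.
In the active region I_C = β·I_B = 100 × 0.161 = 16.1 mA.
Collector loop: V_CE = V_CC − I_C·R_C = 20 − 16.1×0.82 = 6.81 V.
Since V_CE = 6.81 V > V_CE(sat) ≈ 0.2 V, the transistor is in the active region as assumed.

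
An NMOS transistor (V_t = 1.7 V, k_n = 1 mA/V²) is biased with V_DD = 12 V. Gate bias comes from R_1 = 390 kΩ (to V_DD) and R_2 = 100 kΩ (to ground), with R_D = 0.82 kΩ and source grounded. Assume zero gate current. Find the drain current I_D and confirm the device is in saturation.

I_D ≈ 0.28 mA

V_G = V_DD·R_2/(R_1+R_2) = 12×100/490 = 2.45 V. With the source grounded, V_GS = V_G = 2.45 V.
Assume saturation: I_D = (k_n/2)(V_GS − V_t)² = (1/2)×(2.45 − 1.7)² = 0.5×0.749² = 0.28 mA.
V_DS = V_DD − I_D·R_D = 12 − 0.28×0.82 = 11.8 V.
Saturation requires V_DS ≥ V_GS − V_t = 0.749 V; 11.8 ≥ 0.749 ✓.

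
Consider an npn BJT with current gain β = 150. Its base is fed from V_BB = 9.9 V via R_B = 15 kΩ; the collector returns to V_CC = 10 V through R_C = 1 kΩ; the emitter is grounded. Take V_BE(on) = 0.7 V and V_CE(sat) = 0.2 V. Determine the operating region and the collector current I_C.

Assume active: I_B = (9.9 − 0.7)/15 = 0.613 mA, giving I_C = β·I_B = 92 mA.
But then V_CE = 10 − 92×1 = -82 V < V_CE(sat) = 0.2 V — impossible in the active region.
So the transistor is saturated. With V_CE = 0.2 V, I_C = (V_CC − 0.2)/R_C = 9.8/1 = 9.8 mA.
Check: β·I_B = 92 mA > I_C = 9.8 mA, confirming saturation.

saturation; I_C ≈ 9.8 mA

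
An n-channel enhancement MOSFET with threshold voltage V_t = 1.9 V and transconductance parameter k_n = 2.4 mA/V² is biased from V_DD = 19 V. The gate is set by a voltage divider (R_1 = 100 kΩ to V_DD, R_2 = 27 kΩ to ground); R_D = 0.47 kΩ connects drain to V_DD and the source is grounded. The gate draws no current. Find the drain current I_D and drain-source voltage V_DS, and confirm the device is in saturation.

V_G = V_DD·R_2/(R_1+R_2) = 19×27/127 = 4.04 V. With the source grounded, V_GS = V_G = 4.04 V.
Assume saturation: I_D = (k_n/2)(V_GS − V_t)² = (2.4/2)×(4.04 − 1.9)² = 1.2×2.14² = 5.49 mA.
V_DS = V_DD − I_D·R_D = 19 − 5.49×0.47 = 16.4 V.
Saturation requires V_DS ≥ V_GS − V_t = 2.14 V; 16.4 ≥ 2.14 ✓.

I_D ≈ 5.5 mA, V_DS ≈ 16 V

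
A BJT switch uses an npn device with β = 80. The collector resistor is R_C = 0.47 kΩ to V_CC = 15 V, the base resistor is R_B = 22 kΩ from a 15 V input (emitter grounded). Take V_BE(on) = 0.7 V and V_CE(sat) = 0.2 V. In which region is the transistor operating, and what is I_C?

saturation; I_C ≈ 31 mA

Assume active: I_B = (15 − 0.7)/22 = 0.65 mA, giving I_C = β·I_B = 52 mA.
But then V_CE = 15 − 52×0.47 = -9.44 V < V_CE(sat) = 0.2 V — impossible in the active region.
So the transistor is saturated. With V_CE = 0.2 V, I_C = (V_CC − 0.2)/R_C = 14.8/0.47 = 31.5 mA.
Check: β·I_B = 52 mA > I_C = 31.5 mA, confirming saturation.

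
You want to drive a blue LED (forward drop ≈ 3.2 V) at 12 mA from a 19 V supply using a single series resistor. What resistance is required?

R ≈ 1.3 kΩ

The resistor drops V_S − V_D = 19 − 3.2 = 15.8 V at 12 mA.
R = 15.8 V / 12 mA = 1.32 kΩ.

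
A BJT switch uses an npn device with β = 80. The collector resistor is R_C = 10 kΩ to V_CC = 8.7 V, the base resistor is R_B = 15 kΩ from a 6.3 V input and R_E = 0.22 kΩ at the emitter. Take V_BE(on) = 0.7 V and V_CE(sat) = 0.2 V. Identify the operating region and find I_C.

saturation; I_C ≈ 0.82 mA

Assume active: I_B = (6.3 − 0.7)/(15 + 81×0.22) = 0.171 mA, I_C = β·I_B = 13.7 mA.
Then V_CE = 8.7 − 13.7×10 − 13.8×0.22 = -131 V < 0.2 V — the active assumption fails.
Re-solve with V_CE = 0.2 V. KCL at the emitter: V_E/R_E = (V_BB−0.7−V_E)/R_B + (V_CC−0.2−V_E)/R_C, giving V_E = 0.26 V.
I_C = (V_CC − 0.2 − V_E)/R_C = (8.5 − 0.26)/10 = 0.824 mA.
Check: I_B = (5.6 − 0.26)/15 = 0.356 mA, and β·I_B = 28.5 mA > I_C, confirming saturation.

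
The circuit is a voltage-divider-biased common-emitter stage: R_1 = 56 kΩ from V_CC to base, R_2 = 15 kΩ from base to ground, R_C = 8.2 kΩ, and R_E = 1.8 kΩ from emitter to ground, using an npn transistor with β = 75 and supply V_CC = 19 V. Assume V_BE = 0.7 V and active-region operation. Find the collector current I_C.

I_C ≈ 1.7 mA

Thevenize the base divider: V_Th = V_CC·R_2/(R_1+R_2) = 19×15/71 = 4.01 V, R_Th = R_1‖R_2 = 11.8 kΩ.
Base-emitter loop: V_Th = I_B·R_Th + V_BE + (β+1)I_B·R_E, so I_B = (4.01 − 0.7) / (11.8 + 76×1.8) = 0.0223 mA.
I_C = β·I_B = 75×0.0223 = 1.67 mA, and I_E = (β+1)I_B = 1.69 mA.
V_CE = V_CC − I_C·R_C − I_E·R_E = 19 − 1.67×8.2 − 1.69×1.8 = 2.24 V.
V_CE = 2.24 V > 0.2 V confirms active-region operation.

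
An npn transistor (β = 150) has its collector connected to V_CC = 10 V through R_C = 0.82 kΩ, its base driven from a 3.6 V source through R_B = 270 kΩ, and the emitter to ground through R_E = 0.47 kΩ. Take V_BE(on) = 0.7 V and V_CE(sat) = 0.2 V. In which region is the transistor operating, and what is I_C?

Assume active. Base-emitter loop: I_B = (V_BB − V_BE)/(R_B + (β+1)R_E) = (3.6 − 0.7)/(270 + 151×0.47) = 0.00851 mA.
I_C = β·I_B = 150×0.00851 = 1.28 mA.
V_CE = V_CC − I_C·R_C − I_E·R_E = 10 − 1.28×0.82 − 1.28×0.47 = 8.35 V > V_CE(sat), so the active-region assumption holds.

active; I_C ≈ 1.3 mA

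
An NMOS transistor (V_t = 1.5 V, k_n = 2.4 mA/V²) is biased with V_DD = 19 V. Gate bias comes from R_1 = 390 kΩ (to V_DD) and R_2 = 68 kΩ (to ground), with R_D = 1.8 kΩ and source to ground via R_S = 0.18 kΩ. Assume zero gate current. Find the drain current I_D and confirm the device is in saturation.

I_D ≈ 1.4 mA

V_G = V_DD·R_2/(R_1+R_2) = 19×68/458 = 2.82 V.
Assume saturation: I_D = (k_n/2)(V_GS − V_t)² with V_GS = V_G − I_D·R_S = 2.82 − 0.18·I_D.
Substituting gives 0.0389·I_D² − 1.57·I_D + 2.09 = 0, with roots I_D = 1.38 or 39 mA.
The root I_D = 39 mA gives V_GS = -4.2 V ≤ V_t, so take I_D = 1.38 mA.
Then V_GS = 2.57 V and V_DS = V_DD − I_D(R_D+R_S) = 19 − 1.38×1.98 = 16.3 V.
Saturation requires V_DS ≥ V_GS − V_t = 1.07 V; 16.3 ≥ 1.07 ✓.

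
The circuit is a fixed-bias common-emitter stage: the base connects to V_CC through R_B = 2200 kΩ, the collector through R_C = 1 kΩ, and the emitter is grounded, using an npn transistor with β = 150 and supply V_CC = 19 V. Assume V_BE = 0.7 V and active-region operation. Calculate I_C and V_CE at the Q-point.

Base loop: V_CC = I_B·R_B + V_BE, so I_B = (19 − 0.7)/2200 kΩ = 0.00832 mA.
In the active region I_C = β·I_B = 150 × 0.00832 = 1.25 mA.
Collector loop: V_CE = V_CC − I_C·R_C = 19 − 1.25×1 = 17.8 V.
Since V_CE = 17.8 V > V_CE(sat) ≈ 0.2 V, the transistor is in the active region as assumed.

I_C ≈ 1.2 mA, V_CE ≈ 18 V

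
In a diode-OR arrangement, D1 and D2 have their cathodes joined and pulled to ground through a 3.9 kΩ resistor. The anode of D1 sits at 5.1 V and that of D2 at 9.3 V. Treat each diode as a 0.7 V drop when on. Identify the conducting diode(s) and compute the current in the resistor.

Only D2 conducts; I_R ≈ 2.2 mA

Assume both conduct. Then node N would need to be at both 5.1−0.7 = 4.4 V and 9.3−0.7 = 8.6 V, which is impossible.
Assume only D2 conducts: V_N = 9.3 − 0.7 = 8.6 V, so I_R = 8.6/3.9 = 2.21 mA.
Check D1: its anode-to-cathode voltage is 5.1 − 8.6 = -3.5 V < 0.7 V, so it is off. The assumption is consistent.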